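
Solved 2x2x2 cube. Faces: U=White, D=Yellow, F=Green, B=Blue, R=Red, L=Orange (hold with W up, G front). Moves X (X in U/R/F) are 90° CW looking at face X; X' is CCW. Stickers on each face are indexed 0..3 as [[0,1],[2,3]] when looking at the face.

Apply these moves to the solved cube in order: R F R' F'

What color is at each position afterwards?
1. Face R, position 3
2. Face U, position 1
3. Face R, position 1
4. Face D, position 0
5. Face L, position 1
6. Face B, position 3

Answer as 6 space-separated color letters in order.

Answer: G W R Y W B

Derivation:
After move 1 (R): R=RRRR U=WGWG F=GYGY D=YBYB B=WBWB
After move 2 (F): F=GGYY U=WGOO R=WRGR D=RRYB L=OYOB
After move 3 (R'): R=RRWG U=WWOW F=GGYO D=RGYY B=BBRB
After move 4 (F'): F=GOGY U=WWRW R=GRRG D=YBYY L=OWOO
Query 1: R[3] = G
Query 2: U[1] = W
Query 3: R[1] = R
Query 4: D[0] = Y
Query 5: L[1] = W
Query 6: B[3] = B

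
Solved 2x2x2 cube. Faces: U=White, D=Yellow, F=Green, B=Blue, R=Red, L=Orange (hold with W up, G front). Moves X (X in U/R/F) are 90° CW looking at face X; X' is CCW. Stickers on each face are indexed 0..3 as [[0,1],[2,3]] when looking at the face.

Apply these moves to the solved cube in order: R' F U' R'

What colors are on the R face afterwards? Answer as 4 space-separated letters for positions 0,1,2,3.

Answer: G R G B

Derivation:
After move 1 (R'): R=RRRR U=WBWB F=GWGW D=YGYG B=YBYB
After move 2 (F): F=GGWW U=WBOO R=WRBR D=RRYG L=OYOG
After move 3 (U'): U=BOWO F=OYWW R=GGBR B=WRYB L=YBOG
After move 4 (R'): R=GRGB U=BYWW F=OOWO D=RYYW B=GRRB
Query: R face = GRGB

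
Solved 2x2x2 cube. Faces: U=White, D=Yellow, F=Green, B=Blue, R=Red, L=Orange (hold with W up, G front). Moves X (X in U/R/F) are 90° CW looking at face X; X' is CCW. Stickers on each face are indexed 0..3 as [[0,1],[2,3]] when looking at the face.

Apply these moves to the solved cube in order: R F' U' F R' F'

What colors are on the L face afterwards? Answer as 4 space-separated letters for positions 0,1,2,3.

Answer: W B O W

Derivation:
After move 1 (R): R=RRRR U=WGWG F=GYGY D=YBYB B=WBWB
After move 2 (F'): F=YYGG U=WGRR R=BRYR D=OOYB L=OGOW
After move 3 (U'): U=GRWR F=OGGG R=YYYR B=BRWB L=WBOW
After move 4 (F): F=GOGG U=GRWB R=WYRR D=YYYB L=WOOO
After move 5 (R'): R=YRWR U=GWWB F=GRGB D=YOYG B=BRYB
After move 6 (F'): F=RBGG U=GWYW R=ORYR D=OOYG L=WBOW
Query: L face = WBOW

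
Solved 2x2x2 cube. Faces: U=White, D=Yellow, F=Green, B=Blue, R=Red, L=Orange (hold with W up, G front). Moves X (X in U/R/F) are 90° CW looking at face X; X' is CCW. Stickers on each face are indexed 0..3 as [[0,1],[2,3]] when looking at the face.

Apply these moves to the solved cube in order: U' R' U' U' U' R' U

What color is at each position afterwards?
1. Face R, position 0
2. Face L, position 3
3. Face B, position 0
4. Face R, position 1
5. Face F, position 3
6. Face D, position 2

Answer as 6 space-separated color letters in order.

After move 1 (U'): U=WWWW F=OOGG R=GGRR B=RRBB L=BBOO
After move 2 (R'): R=GRGR U=WBWR F=OWGW D=YOYG B=YRYB
After move 3 (U'): U=BRWW F=BBGW R=OWGR B=GRYB L=YROO
After move 4 (U'): U=RWBW F=YRGW R=BBGR B=OWYB L=GROO
After move 5 (U'): U=WWRB F=GRGW R=YRGR B=BBYB L=OWOO
After move 6 (R'): R=RRYG U=WYRB F=GWGB D=YRYW B=GBOB
After move 7 (U): U=RWBY F=RRGB R=GBYG B=OWOB L=GWOO
Query 1: R[0] = G
Query 2: L[3] = O
Query 3: B[0] = O
Query 4: R[1] = B
Query 5: F[3] = B
Query 6: D[2] = Y

Answer: G O O B B Y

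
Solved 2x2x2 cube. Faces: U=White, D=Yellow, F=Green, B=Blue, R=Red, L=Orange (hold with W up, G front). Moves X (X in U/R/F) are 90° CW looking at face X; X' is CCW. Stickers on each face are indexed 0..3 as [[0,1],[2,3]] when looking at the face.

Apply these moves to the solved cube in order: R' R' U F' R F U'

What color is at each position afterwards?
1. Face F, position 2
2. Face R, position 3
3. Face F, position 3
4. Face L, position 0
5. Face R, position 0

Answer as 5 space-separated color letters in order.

After move 1 (R'): R=RRRR U=WBWB F=GWGW D=YGYG B=YBYB
After move 2 (R'): R=RRRR U=WYWY F=GBGB D=YWYW B=GBGB
After move 3 (U): U=WWYY F=RRGB R=GBRR B=OOGB L=GBOO
After move 4 (F'): F=RBRG U=WWGR R=WBYR D=BOYW L=GYOY
After move 5 (R): R=YWRB U=WBGG F=RORW D=BGYO B=ROWB
After move 6 (F): F=RRWO U=WBYY R=GWGB D=RYYO L=GBOG
After move 7 (U'): U=BYWY F=GBWO R=RRGB B=GWWB L=ROOG
Query 1: F[2] = W
Query 2: R[3] = B
Query 3: F[3] = O
Query 4: L[0] = R
Query 5: R[0] = R

Answer: W B O R R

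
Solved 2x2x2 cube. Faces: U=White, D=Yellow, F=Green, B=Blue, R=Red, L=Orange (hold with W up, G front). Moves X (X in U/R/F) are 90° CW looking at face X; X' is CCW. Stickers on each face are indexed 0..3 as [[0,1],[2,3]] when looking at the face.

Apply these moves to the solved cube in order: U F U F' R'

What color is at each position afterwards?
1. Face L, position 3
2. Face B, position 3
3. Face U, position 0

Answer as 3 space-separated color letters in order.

After move 1 (U): U=WWWW F=RRGG R=BBRR B=OOBB L=GGOO
After move 2 (F): F=GRGR U=WWOG R=WBWR D=RBYY L=GYOY
After move 3 (U): U=OWGW F=WBGR R=OOWR B=GYBB L=GROY
After move 4 (F'): F=BRWG U=OWOW R=BORR D=RYYY L=GWOG
After move 5 (R'): R=ORBR U=OBOG F=BWWW D=RRYG B=YYYB
Query 1: L[3] = G
Query 2: B[3] = B
Query 3: U[0] = O

Answer: G B O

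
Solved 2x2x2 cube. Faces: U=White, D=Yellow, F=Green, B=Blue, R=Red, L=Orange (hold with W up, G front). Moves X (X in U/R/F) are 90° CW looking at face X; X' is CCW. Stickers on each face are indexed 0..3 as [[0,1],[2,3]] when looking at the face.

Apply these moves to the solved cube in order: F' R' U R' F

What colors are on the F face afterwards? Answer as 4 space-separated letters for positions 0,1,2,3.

Answer: G R B W

Derivation:
After move 1 (F'): F=GGGG U=WWRR R=YRYR D=OOYY L=OWOW
After move 2 (R'): R=RRYY U=WBRB F=GWGR D=OGYG B=YBOB
After move 3 (U): U=RWBB F=RRGR R=YBYY B=OWOB L=GWOW
After move 4 (R'): R=BYYY U=ROBO F=RWGB D=ORYR B=GWGB
After move 5 (F): F=GRBW U=ROWW R=BYOY D=YBYR L=GOOR
Query: F face = GRBW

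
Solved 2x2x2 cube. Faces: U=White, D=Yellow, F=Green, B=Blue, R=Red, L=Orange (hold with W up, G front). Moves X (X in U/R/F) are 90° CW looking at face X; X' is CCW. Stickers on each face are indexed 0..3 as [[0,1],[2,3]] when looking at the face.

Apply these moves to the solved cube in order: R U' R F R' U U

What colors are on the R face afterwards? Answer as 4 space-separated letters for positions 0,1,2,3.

After move 1 (R): R=RRRR U=WGWG F=GYGY D=YBYB B=WBWB
After move 2 (U'): U=GGWW F=OOGY R=GYRR B=RRWB L=WBOO
After move 3 (R): R=RGRY U=GOWY F=OBGB D=YWYR B=WRGB
After move 4 (F): F=GOBB U=GOOB R=WGYY D=RRYR L=WYOW
After move 5 (R'): R=GYWY U=GGOW F=GOBB D=ROYB B=RRRB
After move 6 (U): U=OGWG F=GYBB R=RRWY B=WYRB L=GOOW
After move 7 (U): U=WOGG F=RRBB R=WYWY B=GORB L=GYOW
Query: R face = WYWY

Answer: W Y W Y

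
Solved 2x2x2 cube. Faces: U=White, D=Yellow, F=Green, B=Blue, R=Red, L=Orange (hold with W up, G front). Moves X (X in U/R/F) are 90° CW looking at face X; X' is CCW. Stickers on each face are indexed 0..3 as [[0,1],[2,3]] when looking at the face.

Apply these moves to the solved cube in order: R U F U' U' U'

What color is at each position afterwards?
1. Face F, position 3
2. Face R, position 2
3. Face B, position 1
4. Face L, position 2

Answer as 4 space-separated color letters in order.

Answer: R G Y O

Derivation:
After move 1 (R): R=RRRR U=WGWG F=GYGY D=YBYB B=WBWB
After move 2 (U): U=WWGG F=RRGY R=WBRR B=OOWB L=GYOO
After move 3 (F): F=GRYR U=WWOY R=GBGR D=RWYB L=GYOB
After move 4 (U'): U=WYWO F=GYYR R=GRGR B=GBWB L=OOOB
After move 5 (U'): U=YOWW F=OOYR R=GYGR B=GRWB L=GBOB
After move 6 (U'): U=OWYW F=GBYR R=OOGR B=GYWB L=GROB
Query 1: F[3] = R
Query 2: R[2] = G
Query 3: B[1] = Y
Query 4: L[2] = O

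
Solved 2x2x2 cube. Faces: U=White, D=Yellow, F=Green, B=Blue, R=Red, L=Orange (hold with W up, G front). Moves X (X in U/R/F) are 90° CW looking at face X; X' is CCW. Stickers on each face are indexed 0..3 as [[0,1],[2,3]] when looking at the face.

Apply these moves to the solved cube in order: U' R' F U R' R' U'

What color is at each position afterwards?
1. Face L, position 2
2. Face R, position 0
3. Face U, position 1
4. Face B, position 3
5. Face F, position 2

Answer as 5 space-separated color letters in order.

Answer: O W G B W

Derivation:
After move 1 (U'): U=WWWW F=OOGG R=GGRR B=RRBB L=BBOO
After move 2 (R'): R=GRGR U=WBWR F=OWGW D=YOYG B=YRYB
After move 3 (F): F=GOWW U=WBOB R=WRRR D=GGYG L=BYOO
After move 4 (U): U=OWBB F=WRWW R=YRRR B=BYYB L=GOOO
After move 5 (R'): R=RRYR U=OYBB F=WWWB D=GRYW B=GYGB
After move 6 (R'): R=RRRY U=OGBG F=WYWB D=GWYB B=WYRB
After move 7 (U'): U=GGOB F=GOWB R=WYRY B=RRRB L=WYOO
Query 1: L[2] = O
Query 2: R[0] = W
Query 3: U[1] = G
Query 4: B[3] = B
Query 5: F[2] = W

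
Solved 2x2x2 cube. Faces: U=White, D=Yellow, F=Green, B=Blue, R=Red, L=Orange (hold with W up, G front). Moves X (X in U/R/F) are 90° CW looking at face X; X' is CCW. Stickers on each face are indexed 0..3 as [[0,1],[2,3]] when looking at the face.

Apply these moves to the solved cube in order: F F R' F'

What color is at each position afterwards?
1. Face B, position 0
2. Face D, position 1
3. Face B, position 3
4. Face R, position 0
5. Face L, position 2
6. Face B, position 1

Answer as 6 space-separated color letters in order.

After move 1 (F): F=GGGG U=WWOO R=WRWR D=RRYY L=OYOY
After move 2 (F): F=GGGG U=WWYY R=OROR D=WWYY L=OROR
After move 3 (R'): R=RROO U=WBYB F=GWGY D=WGYG B=YBWB
After move 4 (F'): F=WYGG U=WBRO R=GRWO D=RRYG L=OBOY
Query 1: B[0] = Y
Query 2: D[1] = R
Query 3: B[3] = B
Query 4: R[0] = G
Query 5: L[2] = O
Query 6: B[1] = B

Answer: Y R B G O B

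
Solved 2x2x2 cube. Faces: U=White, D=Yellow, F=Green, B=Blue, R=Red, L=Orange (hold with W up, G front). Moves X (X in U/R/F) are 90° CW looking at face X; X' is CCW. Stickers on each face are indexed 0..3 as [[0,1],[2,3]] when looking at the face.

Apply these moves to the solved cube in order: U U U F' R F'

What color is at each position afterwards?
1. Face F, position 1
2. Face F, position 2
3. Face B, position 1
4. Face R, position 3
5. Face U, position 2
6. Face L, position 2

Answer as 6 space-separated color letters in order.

After move 1 (U): U=WWWW F=RRGG R=BBRR B=OOBB L=GGOO
After move 2 (U): U=WWWW F=BBGG R=OORR B=GGBB L=RROO
After move 3 (U): U=WWWW F=OOGG R=GGRR B=RRBB L=BBOO
After move 4 (F'): F=OGOG U=WWGR R=YGYR D=BOYY L=BWOW
After move 5 (R): R=YYRG U=WGGG F=OOOY D=BBYR B=RRWB
After move 6 (F'): F=OYOO U=WGYR R=BYBG D=WWYR L=BGOG
Query 1: F[1] = Y
Query 2: F[2] = O
Query 3: B[1] = R
Query 4: R[3] = G
Query 5: U[2] = Y
Query 6: L[2] = O

Answer: Y O R G Y O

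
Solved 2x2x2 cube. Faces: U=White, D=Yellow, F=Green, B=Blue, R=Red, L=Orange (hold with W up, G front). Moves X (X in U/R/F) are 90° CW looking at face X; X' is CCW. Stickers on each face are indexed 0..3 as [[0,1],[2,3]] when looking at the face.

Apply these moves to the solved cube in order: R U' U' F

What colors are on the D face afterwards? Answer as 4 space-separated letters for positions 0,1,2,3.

Answer: R O Y B

Derivation:
After move 1 (R): R=RRRR U=WGWG F=GYGY D=YBYB B=WBWB
After move 2 (U'): U=GGWW F=OOGY R=GYRR B=RRWB L=WBOO
After move 3 (U'): U=GWGW F=WBGY R=OORR B=GYWB L=RROO
After move 4 (F): F=GWYB U=GWOR R=GOWR D=ROYB L=RYOB
Query: D face = ROYB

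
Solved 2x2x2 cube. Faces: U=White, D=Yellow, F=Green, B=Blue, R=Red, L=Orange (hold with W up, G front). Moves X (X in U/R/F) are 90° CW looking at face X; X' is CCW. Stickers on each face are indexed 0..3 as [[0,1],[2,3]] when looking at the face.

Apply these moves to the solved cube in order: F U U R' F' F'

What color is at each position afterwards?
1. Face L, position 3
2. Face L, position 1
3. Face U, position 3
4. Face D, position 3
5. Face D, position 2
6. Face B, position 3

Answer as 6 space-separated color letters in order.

After move 1 (F): F=GGGG U=WWOO R=WRWR D=RRYY L=OYOY
After move 2 (U): U=OWOW F=WRGG R=BBWR B=OYBB L=GGOY
After move 3 (U): U=OOWW F=BBGG R=OYWR B=GGBB L=WROY
After move 4 (R'): R=YROW U=OBWG F=BOGW D=RBYG B=YGRB
After move 5 (F'): F=OWBG U=OBYO R=BRRW D=RYYG L=WGOW
After move 6 (F'): F=WGOB U=OBBR R=YRRW D=GWYG L=WOOY
Query 1: L[3] = Y
Query 2: L[1] = O
Query 3: U[3] = R
Query 4: D[3] = G
Query 5: D[2] = Y
Query 6: B[3] = B

Answer: Y O R G Y B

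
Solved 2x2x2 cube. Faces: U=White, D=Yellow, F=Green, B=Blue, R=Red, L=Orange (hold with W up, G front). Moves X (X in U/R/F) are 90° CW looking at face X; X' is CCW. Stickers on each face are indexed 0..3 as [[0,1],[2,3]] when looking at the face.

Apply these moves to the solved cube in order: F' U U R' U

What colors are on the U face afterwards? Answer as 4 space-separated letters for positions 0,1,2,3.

Answer: W R G B

Derivation:
After move 1 (F'): F=GGGG U=WWRR R=YRYR D=OOYY L=OWOW
After move 2 (U): U=RWRW F=YRGG R=BBYR B=OWBB L=GGOW
After move 3 (U): U=RRWW F=BBGG R=OWYR B=GGBB L=YROW
After move 4 (R'): R=WROY U=RBWG F=BRGW D=OBYG B=YGOB
After move 5 (U): U=WRGB F=WRGW R=YGOY B=YROB L=BROW
Query: U face = WRGB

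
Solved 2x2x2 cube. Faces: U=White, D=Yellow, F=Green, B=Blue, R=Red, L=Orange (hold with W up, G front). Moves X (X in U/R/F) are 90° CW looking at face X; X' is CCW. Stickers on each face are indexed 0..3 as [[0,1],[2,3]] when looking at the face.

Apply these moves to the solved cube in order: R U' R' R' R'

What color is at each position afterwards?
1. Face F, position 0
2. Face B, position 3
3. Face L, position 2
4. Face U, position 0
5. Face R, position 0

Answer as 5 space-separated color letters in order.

Answer: O B O G R

Derivation:
After move 1 (R): R=RRRR U=WGWG F=GYGY D=YBYB B=WBWB
After move 2 (U'): U=GGWW F=OOGY R=GYRR B=RRWB L=WBOO
After move 3 (R'): R=YRGR U=GWWR F=OGGW D=YOYY B=BRBB
After move 4 (R'): R=RRYG U=GBWB F=OWGR D=YGYW B=YROB
After move 5 (R'): R=RGRY U=GOWY F=OBGB D=YWYR B=WRGB
Query 1: F[0] = O
Query 2: B[3] = B
Query 3: L[2] = O
Query 4: U[0] = G
Query 5: R[0] = R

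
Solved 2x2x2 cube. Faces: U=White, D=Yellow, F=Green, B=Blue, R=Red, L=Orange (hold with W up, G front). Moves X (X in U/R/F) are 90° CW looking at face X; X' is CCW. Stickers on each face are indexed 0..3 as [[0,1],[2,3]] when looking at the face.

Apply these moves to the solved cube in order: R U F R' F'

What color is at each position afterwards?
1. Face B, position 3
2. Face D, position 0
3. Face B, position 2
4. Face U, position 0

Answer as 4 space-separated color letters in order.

After move 1 (R): R=RRRR U=WGWG F=GYGY D=YBYB B=WBWB
After move 2 (U): U=WWGG F=RRGY R=WBRR B=OOWB L=GYOO
After move 3 (F): F=GRYR U=WWOY R=GBGR D=RWYB L=GYOB
After move 4 (R'): R=BRGG U=WWOO F=GWYY D=RRYR B=BOWB
After move 5 (F'): F=WYGY U=WWBG R=RRRG D=YBYR L=GOOO
Query 1: B[3] = B
Query 2: D[0] = Y
Query 3: B[2] = W
Query 4: U[0] = W

Answer: B Y W W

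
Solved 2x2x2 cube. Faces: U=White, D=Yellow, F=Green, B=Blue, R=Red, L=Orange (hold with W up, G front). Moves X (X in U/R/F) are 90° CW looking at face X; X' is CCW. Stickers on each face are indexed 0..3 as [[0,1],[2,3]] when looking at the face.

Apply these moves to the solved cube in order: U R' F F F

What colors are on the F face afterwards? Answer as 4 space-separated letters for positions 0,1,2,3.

After move 1 (U): U=WWWW F=RRGG R=BBRR B=OOBB L=GGOO
After move 2 (R'): R=BRBR U=WBWO F=RWGW D=YRYG B=YOYB
After move 3 (F): F=GRWW U=WBOG R=WROR D=BBYG L=GYOR
After move 4 (F): F=WGWR U=WBRY R=ORGR D=OWYG L=GBOB
After move 5 (F): F=WWRG U=WBBB R=RRYR D=GOYG L=GOOW
Query: F face = WWRG

Answer: W W R G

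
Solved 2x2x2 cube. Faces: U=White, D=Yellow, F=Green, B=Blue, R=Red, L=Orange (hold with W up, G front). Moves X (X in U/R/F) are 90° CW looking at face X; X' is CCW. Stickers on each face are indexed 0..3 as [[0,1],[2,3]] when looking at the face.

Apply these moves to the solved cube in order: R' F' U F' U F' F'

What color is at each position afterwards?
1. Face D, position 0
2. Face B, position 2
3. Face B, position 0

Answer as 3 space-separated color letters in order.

After move 1 (R'): R=RRRR U=WBWB F=GWGW D=YGYG B=YBYB
After move 2 (F'): F=WWGG U=WBRR R=GRYR D=OOYG L=OBOW
After move 3 (U): U=RWRB F=GRGG R=YBYR B=OBYB L=WWOW
After move 4 (F'): F=RGGG U=RWYY R=OBOR D=WWYG L=WBOR
After move 5 (U): U=YRYW F=OBGG R=OBOR B=WBYB L=RGOR
After move 6 (F'): F=BGOG U=YROO R=WBWR D=GRYG L=RWOY
After move 7 (F'): F=GGBO U=YRWW R=RBGR D=WYYG L=ROOO
Query 1: D[0] = W
Query 2: B[2] = Y
Query 3: B[0] = W

Answer: W Y W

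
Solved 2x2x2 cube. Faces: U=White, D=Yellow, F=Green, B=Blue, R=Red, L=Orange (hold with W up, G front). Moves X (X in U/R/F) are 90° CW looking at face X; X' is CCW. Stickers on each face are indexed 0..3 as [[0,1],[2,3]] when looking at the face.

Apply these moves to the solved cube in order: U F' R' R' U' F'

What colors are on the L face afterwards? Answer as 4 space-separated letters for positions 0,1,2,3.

After move 1 (U): U=WWWW F=RRGG R=BBRR B=OOBB L=GGOO
After move 2 (F'): F=RGRG U=WWBR R=YBYR D=GOYY L=GWOW
After move 3 (R'): R=BRYY U=WBBO F=RWRR D=GGYG B=YOOB
After move 4 (R'): R=RYBY U=WOBY F=RBRO D=GWYR B=GOGB
After move 5 (U'): U=OYWB F=GWRO R=RBBY B=RYGB L=GOOW
After move 6 (F'): F=WOGR U=OYRB R=WBGY D=OWYR L=GBOW
Query: L face = GBOW

Answer: G B O W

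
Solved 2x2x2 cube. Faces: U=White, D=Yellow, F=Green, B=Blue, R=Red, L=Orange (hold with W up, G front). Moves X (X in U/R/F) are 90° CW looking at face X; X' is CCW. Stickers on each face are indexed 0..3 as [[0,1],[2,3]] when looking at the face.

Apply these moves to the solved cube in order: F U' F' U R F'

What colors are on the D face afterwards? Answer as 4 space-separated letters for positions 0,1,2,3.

After move 1 (F): F=GGGG U=WWOO R=WRWR D=RRYY L=OYOY
After move 2 (U'): U=WOWO F=OYGG R=GGWR B=WRBB L=BBOY
After move 3 (F'): F=YGOG U=WOGW R=RGRR D=BYYY L=BOOW
After move 4 (U): U=GWWO F=RGOG R=WRRR B=BOBB L=YGOW
After move 5 (R): R=RWRR U=GGWG F=RYOY D=BBYB B=OOWB
After move 6 (F'): F=YYRO U=GGRR R=BWBR D=GWYB L=YGOW
Query: D face = GWYB

Answer: G W Y B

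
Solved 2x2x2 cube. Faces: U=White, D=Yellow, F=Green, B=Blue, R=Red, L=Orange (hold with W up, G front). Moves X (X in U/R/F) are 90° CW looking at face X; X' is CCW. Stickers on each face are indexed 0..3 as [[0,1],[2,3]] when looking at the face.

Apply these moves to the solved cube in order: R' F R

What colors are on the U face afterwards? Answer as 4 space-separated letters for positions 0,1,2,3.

Answer: W G O W

Derivation:
After move 1 (R'): R=RRRR U=WBWB F=GWGW D=YGYG B=YBYB
After move 2 (F): F=GGWW U=WBOO R=WRBR D=RRYG L=OYOG
After move 3 (R): R=BWRR U=WGOW F=GRWG D=RYYY B=OBBB
Query: U face = WGOW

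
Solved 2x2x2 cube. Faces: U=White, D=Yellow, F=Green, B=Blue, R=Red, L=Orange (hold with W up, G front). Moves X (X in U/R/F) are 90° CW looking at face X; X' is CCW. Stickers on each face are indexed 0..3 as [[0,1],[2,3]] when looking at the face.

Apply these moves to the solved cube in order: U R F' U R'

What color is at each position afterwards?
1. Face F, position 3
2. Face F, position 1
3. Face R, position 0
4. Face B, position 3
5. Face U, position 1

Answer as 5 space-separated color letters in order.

After move 1 (U): U=WWWW F=RRGG R=BBRR B=OOBB L=GGOO
After move 2 (R): R=RBRB U=WRWG F=RYGY D=YBYO B=WOWB
After move 3 (F'): F=YYRG U=WRRR R=BBYB D=GOYO L=GGOW
After move 4 (U): U=RWRR F=BBRG R=WOYB B=GGWB L=YYOW
After move 5 (R'): R=OBWY U=RWRG F=BWRR D=GBYG B=OGOB
Query 1: F[3] = R
Query 2: F[1] = W
Query 3: R[0] = O
Query 4: B[3] = B
Query 5: U[1] = W

Answer: R W O B W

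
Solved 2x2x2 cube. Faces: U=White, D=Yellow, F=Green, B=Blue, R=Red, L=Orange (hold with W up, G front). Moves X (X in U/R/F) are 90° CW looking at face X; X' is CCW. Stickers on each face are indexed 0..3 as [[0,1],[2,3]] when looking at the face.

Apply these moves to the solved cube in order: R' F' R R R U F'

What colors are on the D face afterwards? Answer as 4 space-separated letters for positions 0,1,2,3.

Answer: B W Y G

Derivation:
After move 1 (R'): R=RRRR U=WBWB F=GWGW D=YGYG B=YBYB
After move 2 (F'): F=WWGG U=WBRR R=GRYR D=OOYG L=OBOW
After move 3 (R): R=YGRR U=WWRG F=WOGG D=OYYY B=RBBB
After move 4 (R): R=RYRG U=WORG F=WYGY D=OBYR B=GBWB
After move 5 (R): R=RRGY U=WYRY F=WBGR D=OWYG B=GBOB
After move 6 (U): U=RWYY F=RRGR R=GBGY B=OBOB L=WBOW
After move 7 (F'): F=RRRG U=RWGG R=WBOY D=BWYG L=WYOY
Query: D face = BWYG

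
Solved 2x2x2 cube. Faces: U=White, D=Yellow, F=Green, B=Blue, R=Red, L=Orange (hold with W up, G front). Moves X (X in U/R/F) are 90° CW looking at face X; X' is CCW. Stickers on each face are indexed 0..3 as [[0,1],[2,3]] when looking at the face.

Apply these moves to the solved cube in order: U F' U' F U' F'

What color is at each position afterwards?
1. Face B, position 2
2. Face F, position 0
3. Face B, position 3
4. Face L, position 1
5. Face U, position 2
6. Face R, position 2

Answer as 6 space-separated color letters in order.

Answer: B G B W R Y

Derivation:
After move 1 (U): U=WWWW F=RRGG R=BBRR B=OOBB L=GGOO
After move 2 (F'): F=RGRG U=WWBR R=YBYR D=GOYY L=GWOW
After move 3 (U'): U=WRWB F=GWRG R=RGYR B=YBBB L=OOOW
After move 4 (F): F=RGGW U=WRWO R=WGBR D=YRYY L=OGOO
After move 5 (U'): U=ROWW F=OGGW R=RGBR B=WGBB L=YBOO
After move 6 (F'): F=GWOG U=RORB R=RGYR D=BOYY L=YWOW
Query 1: B[2] = B
Query 2: F[0] = G
Query 3: B[3] = B
Query 4: L[1] = W
Query 5: U[2] = R
Query 6: R[2] = Y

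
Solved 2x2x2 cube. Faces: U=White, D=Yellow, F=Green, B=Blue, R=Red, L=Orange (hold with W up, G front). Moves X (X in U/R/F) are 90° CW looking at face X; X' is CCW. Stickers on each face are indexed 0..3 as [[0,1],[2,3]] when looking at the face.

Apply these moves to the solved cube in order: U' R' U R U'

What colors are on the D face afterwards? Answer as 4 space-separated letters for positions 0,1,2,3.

Answer: Y Y Y B

Derivation:
After move 1 (U'): U=WWWW F=OOGG R=GGRR B=RRBB L=BBOO
After move 2 (R'): R=GRGR U=WBWR F=OWGW D=YOYG B=YRYB
After move 3 (U): U=WWRB F=GRGW R=YRGR B=BBYB L=OWOO
After move 4 (R): R=GYRR U=WRRW F=GOGG D=YYYB B=BBWB
After move 5 (U'): U=RWWR F=OWGG R=GORR B=GYWB L=BBOO
Query: D face = YYYB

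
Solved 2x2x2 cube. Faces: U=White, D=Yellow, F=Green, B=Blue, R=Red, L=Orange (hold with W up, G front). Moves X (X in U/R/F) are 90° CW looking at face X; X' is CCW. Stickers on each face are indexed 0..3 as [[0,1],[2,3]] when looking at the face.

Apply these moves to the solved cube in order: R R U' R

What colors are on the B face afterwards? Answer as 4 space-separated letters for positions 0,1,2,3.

After move 1 (R): R=RRRR U=WGWG F=GYGY D=YBYB B=WBWB
After move 2 (R): R=RRRR U=WYWY F=GBGB D=YWYW B=GBGB
After move 3 (U'): U=YYWW F=OOGB R=GBRR B=RRGB L=GBOO
After move 4 (R): R=RGRB U=YOWB F=OWGW D=YGYR B=WRYB
Query: B face = WRYB

Answer: W R Y B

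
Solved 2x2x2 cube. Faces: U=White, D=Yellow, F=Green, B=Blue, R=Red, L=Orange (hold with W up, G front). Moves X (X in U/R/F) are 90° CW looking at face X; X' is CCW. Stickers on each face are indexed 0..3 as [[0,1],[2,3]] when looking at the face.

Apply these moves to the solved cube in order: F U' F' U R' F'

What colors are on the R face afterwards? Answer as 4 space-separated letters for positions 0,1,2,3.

Answer: G R B R

Derivation:
After move 1 (F): F=GGGG U=WWOO R=WRWR D=RRYY L=OYOY
After move 2 (U'): U=WOWO F=OYGG R=GGWR B=WRBB L=BBOY
After move 3 (F'): F=YGOG U=WOGW R=RGRR D=BYYY L=BOOW
After move 4 (U): U=GWWO F=RGOG R=WRRR B=BOBB L=YGOW
After move 5 (R'): R=RRWR U=GBWB F=RWOO D=BGYG B=YOYB
After move 6 (F'): F=WORO U=GBRW R=GRBR D=GWYG L=YBOW
Query: R face = GRBR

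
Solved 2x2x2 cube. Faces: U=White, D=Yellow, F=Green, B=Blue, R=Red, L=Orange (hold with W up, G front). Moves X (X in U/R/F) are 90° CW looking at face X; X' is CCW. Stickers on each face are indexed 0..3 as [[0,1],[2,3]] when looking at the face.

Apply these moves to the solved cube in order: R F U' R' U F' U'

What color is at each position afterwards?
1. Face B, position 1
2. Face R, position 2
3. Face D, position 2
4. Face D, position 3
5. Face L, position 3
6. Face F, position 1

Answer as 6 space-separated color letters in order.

After move 1 (R): R=RRRR U=WGWG F=GYGY D=YBYB B=WBWB
After move 2 (F): F=GGYY U=WGOO R=WRGR D=RRYB L=OYOB
After move 3 (U'): U=GOWO F=OYYY R=GGGR B=WRWB L=WBOB
After move 4 (R'): R=GRGG U=GWWW F=OOYO D=RYYY B=BRRB
After move 5 (U): U=WGWW F=GRYO R=BRGG B=WBRB L=OOOB
After move 6 (F'): F=ROGY U=WGBG R=YRRG D=OBYY L=OWOW
After move 7 (U'): U=GGWB F=OWGY R=RORG B=YRRB L=WBOW
Query 1: B[1] = R
Query 2: R[2] = R
Query 3: D[2] = Y
Query 4: D[3] = Y
Query 5: L[3] = W
Query 6: F[1] = W

Answer: R R Y Y W W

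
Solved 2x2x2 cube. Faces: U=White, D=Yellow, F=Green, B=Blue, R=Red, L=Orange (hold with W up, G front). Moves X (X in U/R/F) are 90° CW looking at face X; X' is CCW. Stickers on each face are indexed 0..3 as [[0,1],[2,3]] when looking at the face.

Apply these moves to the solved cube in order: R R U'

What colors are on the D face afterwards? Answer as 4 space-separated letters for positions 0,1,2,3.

After move 1 (R): R=RRRR U=WGWG F=GYGY D=YBYB B=WBWB
After move 2 (R): R=RRRR U=WYWY F=GBGB D=YWYW B=GBGB
After move 3 (U'): U=YYWW F=OOGB R=GBRR B=RRGB L=GBOO
Query: D face = YWYW

Answer: Y W Y W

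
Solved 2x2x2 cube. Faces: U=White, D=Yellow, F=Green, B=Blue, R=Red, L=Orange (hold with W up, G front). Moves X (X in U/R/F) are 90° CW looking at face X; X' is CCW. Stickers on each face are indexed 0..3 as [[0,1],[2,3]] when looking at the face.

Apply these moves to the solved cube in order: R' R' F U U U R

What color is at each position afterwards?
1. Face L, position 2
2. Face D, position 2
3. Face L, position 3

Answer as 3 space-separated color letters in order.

After move 1 (R'): R=RRRR U=WBWB F=GWGW D=YGYG B=YBYB
After move 2 (R'): R=RRRR U=WYWY F=GBGB D=YWYW B=GBGB
After move 3 (F): F=GGBB U=WYOO R=WRYR D=RRYW L=OYOW
After move 4 (U): U=OWOY F=WRBB R=GBYR B=OYGB L=GGOW
After move 5 (U): U=OOYW F=GBBB R=OYYR B=GGGB L=WROW
After move 6 (U): U=YOWO F=OYBB R=GGYR B=WRGB L=GBOW
After move 7 (R): R=YGRG U=YYWB F=ORBW D=RGYW B=OROB
Query 1: L[2] = O
Query 2: D[2] = Y
Query 3: L[3] = W

Answer: O Y W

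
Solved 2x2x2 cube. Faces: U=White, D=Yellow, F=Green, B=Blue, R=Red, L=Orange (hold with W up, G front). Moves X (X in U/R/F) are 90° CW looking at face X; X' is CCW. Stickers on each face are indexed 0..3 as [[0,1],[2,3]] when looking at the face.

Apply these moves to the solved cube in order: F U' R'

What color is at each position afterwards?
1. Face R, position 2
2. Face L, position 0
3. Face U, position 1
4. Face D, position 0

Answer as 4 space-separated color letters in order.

After move 1 (F): F=GGGG U=WWOO R=WRWR D=RRYY L=OYOY
After move 2 (U'): U=WOWO F=OYGG R=GGWR B=WRBB L=BBOY
After move 3 (R'): R=GRGW U=WBWW F=OOGO D=RYYG B=YRRB
Query 1: R[2] = G
Query 2: L[0] = B
Query 3: U[1] = B
Query 4: D[0] = R

Answer: G B B R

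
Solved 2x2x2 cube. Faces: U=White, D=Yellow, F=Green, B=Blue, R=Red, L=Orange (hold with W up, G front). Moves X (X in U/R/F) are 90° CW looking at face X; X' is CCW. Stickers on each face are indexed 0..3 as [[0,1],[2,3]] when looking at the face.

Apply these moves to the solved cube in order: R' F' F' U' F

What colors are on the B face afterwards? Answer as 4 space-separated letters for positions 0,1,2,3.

Answer: O R Y B

Derivation:
After move 1 (R'): R=RRRR U=WBWB F=GWGW D=YGYG B=YBYB
After move 2 (F'): F=WWGG U=WBRR R=GRYR D=OOYG L=OBOW
After move 3 (F'): F=WGWG U=WBGY R=OROR D=BWYG L=OROR
After move 4 (U'): U=BYWG F=ORWG R=WGOR B=ORYB L=YBOR
After move 5 (F): F=WOGR U=BYRB R=WGGR D=OWYG L=YBOW
Query: B face = ORYB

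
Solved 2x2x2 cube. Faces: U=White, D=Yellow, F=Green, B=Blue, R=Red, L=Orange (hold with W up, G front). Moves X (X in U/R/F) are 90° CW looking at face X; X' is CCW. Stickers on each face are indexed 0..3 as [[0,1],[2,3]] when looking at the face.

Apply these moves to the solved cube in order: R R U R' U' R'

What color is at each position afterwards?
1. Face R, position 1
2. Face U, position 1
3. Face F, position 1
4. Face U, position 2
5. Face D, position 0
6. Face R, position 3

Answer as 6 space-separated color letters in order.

After move 1 (R): R=RRRR U=WGWG F=GYGY D=YBYB B=WBWB
After move 2 (R): R=RRRR U=WYWY F=GBGB D=YWYW B=GBGB
After move 3 (U): U=WWYY F=RRGB R=GBRR B=OOGB L=GBOO
After move 4 (R'): R=BRGR U=WGYO F=RWGY D=YRYB B=WOWB
After move 5 (U'): U=GOWY F=GBGY R=RWGR B=BRWB L=WOOO
After move 6 (R'): R=WRRG U=GWWB F=GOGY D=YBYY B=BRRB
Query 1: R[1] = R
Query 2: U[1] = W
Query 3: F[1] = O
Query 4: U[2] = W
Query 5: D[0] = Y
Query 6: R[3] = G

Answer: R W O W Y G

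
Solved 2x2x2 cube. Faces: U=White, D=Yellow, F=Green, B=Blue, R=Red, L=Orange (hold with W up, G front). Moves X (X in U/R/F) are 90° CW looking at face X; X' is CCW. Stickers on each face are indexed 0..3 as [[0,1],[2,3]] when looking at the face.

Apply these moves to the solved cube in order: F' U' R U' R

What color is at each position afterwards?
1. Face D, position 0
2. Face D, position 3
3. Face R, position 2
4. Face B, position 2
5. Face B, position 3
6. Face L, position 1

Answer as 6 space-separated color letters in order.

Answer: O Y G G B R

Derivation:
After move 1 (F'): F=GGGG U=WWRR R=YRYR D=OOYY L=OWOW
After move 2 (U'): U=WRWR F=OWGG R=GGYR B=YRBB L=BBOW
After move 3 (R): R=YGRG U=WWWG F=OOGY D=OBYY B=RRRB
After move 4 (U'): U=WGWW F=BBGY R=OORG B=YGRB L=RROW
After move 5 (R): R=ROGO U=WBWY F=BBGY D=ORYY B=WGGB
Query 1: D[0] = O
Query 2: D[3] = Y
Query 3: R[2] = G
Query 4: B[2] = G
Query 5: B[3] = B
Query 6: L[1] = R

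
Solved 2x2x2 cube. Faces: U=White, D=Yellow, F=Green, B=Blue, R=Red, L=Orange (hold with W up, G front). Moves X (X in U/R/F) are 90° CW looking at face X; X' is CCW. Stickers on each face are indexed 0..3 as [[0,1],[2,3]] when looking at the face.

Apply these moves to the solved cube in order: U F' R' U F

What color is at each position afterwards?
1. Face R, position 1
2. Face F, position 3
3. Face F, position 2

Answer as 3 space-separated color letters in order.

After move 1 (U): U=WWWW F=RRGG R=BBRR B=OOBB L=GGOO
After move 2 (F'): F=RGRG U=WWBR R=YBYR D=GOYY L=GWOW
After move 3 (R'): R=BRYY U=WBBO F=RWRR D=GGYG B=YOOB
After move 4 (U): U=BWOB F=BRRR R=YOYY B=GWOB L=RWOW
After move 5 (F): F=RBRR U=BWWW R=OOBY D=YYYG L=RGOG
Query 1: R[1] = O
Query 2: F[3] = R
Query 3: F[2] = R

Answer: O R R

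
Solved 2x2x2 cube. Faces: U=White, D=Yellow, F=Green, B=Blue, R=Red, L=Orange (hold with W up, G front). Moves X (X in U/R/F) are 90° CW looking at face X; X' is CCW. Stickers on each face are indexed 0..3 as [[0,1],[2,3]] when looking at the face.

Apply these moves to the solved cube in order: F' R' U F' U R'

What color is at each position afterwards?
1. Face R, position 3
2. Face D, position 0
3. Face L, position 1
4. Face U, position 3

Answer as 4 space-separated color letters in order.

Answer: O W R G

Derivation:
After move 1 (F'): F=GGGG U=WWRR R=YRYR D=OOYY L=OWOW
After move 2 (R'): R=RRYY U=WBRB F=GWGR D=OGYG B=YBOB
After move 3 (U): U=RWBB F=RRGR R=YBYY B=OWOB L=GWOW
After move 4 (F'): F=RRRG U=RWYY R=GBOY D=WWYG L=GBOB
After move 5 (U): U=YRYW F=GBRG R=OWOY B=GBOB L=RROB
After move 6 (R'): R=WYOO U=YOYG F=GRRW D=WBYG B=GBWB
Query 1: R[3] = O
Query 2: D[0] = W
Query 3: L[1] = R
Query 4: U[3] = G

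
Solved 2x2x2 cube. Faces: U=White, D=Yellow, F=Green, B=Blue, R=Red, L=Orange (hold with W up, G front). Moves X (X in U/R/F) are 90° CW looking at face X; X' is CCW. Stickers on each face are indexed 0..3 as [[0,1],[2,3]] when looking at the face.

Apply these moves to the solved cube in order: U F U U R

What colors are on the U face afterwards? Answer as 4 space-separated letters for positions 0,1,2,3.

After move 1 (U): U=WWWW F=RRGG R=BBRR B=OOBB L=GGOO
After move 2 (F): F=GRGR U=WWOG R=WBWR D=RBYY L=GYOY
After move 3 (U): U=OWGW F=WBGR R=OOWR B=GYBB L=GROY
After move 4 (U): U=GOWW F=OOGR R=GYWR B=GRBB L=WBOY
After move 5 (R): R=WGRY U=GOWR F=OBGY D=RBYG B=WROB
Query: U face = GOWR

Answer: G O W R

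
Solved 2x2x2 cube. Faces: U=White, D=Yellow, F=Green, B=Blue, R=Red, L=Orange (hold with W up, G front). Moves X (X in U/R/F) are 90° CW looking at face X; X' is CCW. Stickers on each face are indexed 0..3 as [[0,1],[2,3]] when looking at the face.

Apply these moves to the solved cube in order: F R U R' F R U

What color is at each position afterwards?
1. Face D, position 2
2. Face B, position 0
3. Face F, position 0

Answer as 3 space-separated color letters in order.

Answer: Y G O

Derivation:
After move 1 (F): F=GGGG U=WWOO R=WRWR D=RRYY L=OYOY
After move 2 (R): R=WWRR U=WGOG F=GRGY D=RBYB B=OBWB
After move 3 (U): U=OWGG F=WWGY R=OBRR B=OYWB L=GROY
After move 4 (R'): R=BROR U=OWGO F=WWGG D=RWYY B=BYBB
After move 5 (F): F=GWGW U=OWYR R=GROR D=OBYY L=GROW
After move 6 (R): R=OGRR U=OWYW F=GBGY D=OBYB B=RYWB
After move 7 (U): U=YOWW F=OGGY R=RYRR B=GRWB L=GBOW
Query 1: D[2] = Y
Query 2: B[0] = G
Query 3: F[0] = O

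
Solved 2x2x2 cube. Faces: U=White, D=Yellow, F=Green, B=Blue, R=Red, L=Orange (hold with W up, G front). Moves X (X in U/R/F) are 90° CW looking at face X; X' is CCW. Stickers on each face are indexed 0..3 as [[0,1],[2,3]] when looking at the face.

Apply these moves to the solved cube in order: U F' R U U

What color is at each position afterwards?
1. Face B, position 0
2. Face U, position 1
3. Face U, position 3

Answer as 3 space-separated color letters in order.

After move 1 (U): U=WWWW F=RRGG R=BBRR B=OOBB L=GGOO
After move 2 (F'): F=RGRG U=WWBR R=YBYR D=GOYY L=GWOW
After move 3 (R): R=YYRB U=WGBG F=RORY D=GBYO B=ROWB
After move 4 (U): U=BWGG F=YYRY R=RORB B=GWWB L=ROOW
After move 5 (U): U=GBGW F=RORY R=GWRB B=ROWB L=YYOW
Query 1: B[0] = R
Query 2: U[1] = B
Query 3: U[3] = W

Answer: R B W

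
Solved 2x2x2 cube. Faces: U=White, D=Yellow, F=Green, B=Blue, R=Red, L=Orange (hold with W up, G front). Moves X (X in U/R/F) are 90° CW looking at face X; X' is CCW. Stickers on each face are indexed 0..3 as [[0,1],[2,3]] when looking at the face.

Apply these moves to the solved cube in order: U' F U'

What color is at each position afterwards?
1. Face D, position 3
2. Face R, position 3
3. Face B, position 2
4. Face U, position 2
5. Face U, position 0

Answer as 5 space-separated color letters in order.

After move 1 (U'): U=WWWW F=OOGG R=GGRR B=RRBB L=BBOO
After move 2 (F): F=GOGO U=WWOB R=WGWR D=RGYY L=BYOY
After move 3 (U'): U=WBWO F=BYGO R=GOWR B=WGBB L=RROY
Query 1: D[3] = Y
Query 2: R[3] = R
Query 3: B[2] = B
Query 4: U[2] = W
Query 5: U[0] = W

Answer: Y R B W W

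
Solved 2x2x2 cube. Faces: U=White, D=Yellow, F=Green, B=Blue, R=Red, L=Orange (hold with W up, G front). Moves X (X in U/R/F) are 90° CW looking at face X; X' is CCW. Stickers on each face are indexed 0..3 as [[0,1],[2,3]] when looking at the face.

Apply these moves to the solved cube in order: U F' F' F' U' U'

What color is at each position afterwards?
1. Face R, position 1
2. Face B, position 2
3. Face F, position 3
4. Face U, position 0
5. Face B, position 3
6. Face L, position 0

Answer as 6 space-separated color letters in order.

Answer: Y B R G B W

Derivation:
After move 1 (U): U=WWWW F=RRGG R=BBRR B=OOBB L=GGOO
After move 2 (F'): F=RGRG U=WWBR R=YBYR D=GOYY L=GWOW
After move 3 (F'): F=GGRR U=WWYY R=OBGR D=WWYY L=GROB
After move 4 (F'): F=GRGR U=WWOG R=WBWR D=RBYY L=GYOY
After move 5 (U'): U=WGWO F=GYGR R=GRWR B=WBBB L=OOOY
After move 6 (U'): U=GOWW F=OOGR R=GYWR B=GRBB L=WBOY
Query 1: R[1] = Y
Query 2: B[2] = B
Query 3: F[3] = R
Query 4: U[0] = G
Query 5: B[3] = B
Query 6: L[0] = W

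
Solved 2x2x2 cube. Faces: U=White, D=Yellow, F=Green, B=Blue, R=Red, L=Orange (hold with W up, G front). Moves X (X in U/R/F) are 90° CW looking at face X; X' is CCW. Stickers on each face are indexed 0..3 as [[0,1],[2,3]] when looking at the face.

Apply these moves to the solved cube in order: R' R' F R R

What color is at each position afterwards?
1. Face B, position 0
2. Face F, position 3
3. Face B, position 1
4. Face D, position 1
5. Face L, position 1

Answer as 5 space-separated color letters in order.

Answer: B G B Y Y

Derivation:
After move 1 (R'): R=RRRR U=WBWB F=GWGW D=YGYG B=YBYB
After move 2 (R'): R=RRRR U=WYWY F=GBGB D=YWYW B=GBGB
After move 3 (F): F=GGBB U=WYOO R=WRYR D=RRYW L=OYOW
After move 4 (R): R=YWRR U=WGOB F=GRBW D=RGYG B=OBYB
After move 5 (R): R=RYRW U=WROW F=GGBG D=RYYO B=BBGB
Query 1: B[0] = B
Query 2: F[3] = G
Query 3: B[1] = B
Query 4: D[1] = Y
Query 5: L[1] = Y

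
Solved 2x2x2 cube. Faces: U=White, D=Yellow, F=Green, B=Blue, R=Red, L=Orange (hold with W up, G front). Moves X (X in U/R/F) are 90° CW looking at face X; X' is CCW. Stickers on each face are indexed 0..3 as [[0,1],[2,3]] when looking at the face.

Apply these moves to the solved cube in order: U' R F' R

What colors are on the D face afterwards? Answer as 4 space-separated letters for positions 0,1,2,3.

After move 1 (U'): U=WWWW F=OOGG R=GGRR B=RRBB L=BBOO
After move 2 (R): R=RGRG U=WOWG F=OYGY D=YBYR B=WRWB
After move 3 (F'): F=YYOG U=WORR R=BGYG D=BOYR L=BGOW
After move 4 (R): R=YBGG U=WYRG F=YOOR D=BWYW B=RROB
Query: D face = BWYW

Answer: B W Y W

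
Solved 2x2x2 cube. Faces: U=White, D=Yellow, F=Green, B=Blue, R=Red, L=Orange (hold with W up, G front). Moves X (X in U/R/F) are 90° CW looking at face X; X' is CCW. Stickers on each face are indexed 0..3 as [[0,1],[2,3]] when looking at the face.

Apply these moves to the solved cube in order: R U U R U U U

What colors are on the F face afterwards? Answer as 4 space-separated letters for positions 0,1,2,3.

After move 1 (R): R=RRRR U=WGWG F=GYGY D=YBYB B=WBWB
After move 2 (U): U=WWGG F=RRGY R=WBRR B=OOWB L=GYOO
After move 3 (U): U=GWGW F=WBGY R=OORR B=GYWB L=RROO
After move 4 (R): R=RORO U=GBGY F=WBGB D=YWYG B=WYWB
After move 5 (U): U=GGYB F=ROGB R=WYRO B=RRWB L=WBOO
After move 6 (U): U=YGBG F=WYGB R=RRRO B=WBWB L=ROOO
After move 7 (U): U=BYGG F=RRGB R=WBRO B=ROWB L=WYOO
Query: F face = RRGB

Answer: R R G B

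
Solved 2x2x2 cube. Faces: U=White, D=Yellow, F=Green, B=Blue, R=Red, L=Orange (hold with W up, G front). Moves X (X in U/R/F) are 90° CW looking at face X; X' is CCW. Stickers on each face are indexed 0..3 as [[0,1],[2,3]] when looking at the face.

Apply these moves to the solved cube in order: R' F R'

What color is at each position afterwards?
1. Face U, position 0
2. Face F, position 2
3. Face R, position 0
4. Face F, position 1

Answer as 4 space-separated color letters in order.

After move 1 (R'): R=RRRR U=WBWB F=GWGW D=YGYG B=YBYB
After move 2 (F): F=GGWW U=WBOO R=WRBR D=RRYG L=OYOG
After move 3 (R'): R=RRWB U=WYOY F=GBWO D=RGYW B=GBRB
Query 1: U[0] = W
Query 2: F[2] = W
Query 3: R[0] = R
Query 4: F[1] = B

Answer: W W R B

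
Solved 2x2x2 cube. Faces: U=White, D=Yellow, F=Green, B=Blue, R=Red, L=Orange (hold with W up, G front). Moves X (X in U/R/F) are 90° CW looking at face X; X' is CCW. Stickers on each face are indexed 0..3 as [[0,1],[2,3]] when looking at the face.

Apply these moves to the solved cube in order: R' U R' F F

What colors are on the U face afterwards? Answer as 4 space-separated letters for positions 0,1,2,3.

Answer: W Y R Y

Derivation:
After move 1 (R'): R=RRRR U=WBWB F=GWGW D=YGYG B=YBYB
After move 2 (U): U=WWBB F=RRGW R=YBRR B=OOYB L=GWOO
After move 3 (R'): R=BRYR U=WYBO F=RWGB D=YRYW B=GOGB
After move 4 (F): F=GRBW U=WYOW R=BROR D=YBYW L=GYOR
After move 5 (F): F=BGWR U=WYRY R=ORWR D=OBYW L=GYOB
Query: U face = WYRY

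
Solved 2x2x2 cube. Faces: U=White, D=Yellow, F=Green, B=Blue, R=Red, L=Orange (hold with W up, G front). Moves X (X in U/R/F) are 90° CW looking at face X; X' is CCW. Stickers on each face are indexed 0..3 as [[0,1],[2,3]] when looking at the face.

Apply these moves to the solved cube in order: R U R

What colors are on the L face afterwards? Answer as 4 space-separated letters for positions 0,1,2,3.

After move 1 (R): R=RRRR U=WGWG F=GYGY D=YBYB B=WBWB
After move 2 (U): U=WWGG F=RRGY R=WBRR B=OOWB L=GYOO
After move 3 (R): R=RWRB U=WRGY F=RBGB D=YWYO B=GOWB
Query: L face = GYOO

Answer: G Y O O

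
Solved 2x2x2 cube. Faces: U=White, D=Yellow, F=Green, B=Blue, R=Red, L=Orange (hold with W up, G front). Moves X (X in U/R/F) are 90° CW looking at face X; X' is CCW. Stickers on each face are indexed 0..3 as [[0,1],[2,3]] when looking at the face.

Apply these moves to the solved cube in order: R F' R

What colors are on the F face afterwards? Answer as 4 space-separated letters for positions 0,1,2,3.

Answer: Y O G B

Derivation:
After move 1 (R): R=RRRR U=WGWG F=GYGY D=YBYB B=WBWB
After move 2 (F'): F=YYGG U=WGRR R=BRYR D=OOYB L=OGOW
After move 3 (R): R=YBRR U=WYRG F=YOGB D=OWYW B=RBGB
Query: F face = YOGB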